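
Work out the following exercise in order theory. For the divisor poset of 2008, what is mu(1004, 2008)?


In a divisor lattice, mu(a,b) = mu(b/a) where mu is the classical Mobius function.
b/a = 2008/1004 = 2
Prime factorization of 2: primes [2]
2 is squarefree with 1 prime factor(s), so mu(2) = (-1)^1 = -1


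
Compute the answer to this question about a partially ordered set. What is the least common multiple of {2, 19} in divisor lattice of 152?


In a divisor lattice, join = lcm (least common multiple).
Compute lcm iteratively: start with first element, then lcm(current, next).
Elements: [2, 19]
lcm(2,19) = 38
Final lcm = 38


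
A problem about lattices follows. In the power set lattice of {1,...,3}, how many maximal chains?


A maximal chain goes from the minimum element to a maximal element via cover relations.
Counting all min-to-max paths in the cover graph.
Total maximal chains: 6


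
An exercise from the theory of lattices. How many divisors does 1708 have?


Divisors of 1708: [1, 2, 4, 7, 14, 28, 61, 122, 244, 427, 854, 1708]
Count: 12


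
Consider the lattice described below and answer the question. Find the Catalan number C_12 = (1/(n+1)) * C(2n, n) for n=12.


C(n) = C(2n, n) / (n+1).
C(24, 12) = 2704156
C(12) = 2704156 / 13 = 208012


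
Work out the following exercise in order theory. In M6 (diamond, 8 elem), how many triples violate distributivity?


Distributive law: a ^ (b v c) = (a ^ b) v (a ^ c).
Check all 8^3 = 512 ordered triples (a,b,c).
  e.g. a=a1, b=a2, c=a3: lhs=a1 != rhs=0
  e.g. a=a1, b=a2, c=a4: lhs=a1 != rhs=0
Total violating triples: 120


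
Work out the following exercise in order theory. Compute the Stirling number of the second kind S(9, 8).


S(n,k) = k*S(n-1,k) + S(n-1,k-1).
S(8,8) = 1, S(8,7) = 28
S(9,8) = 8*1 + 28 = 8 + 28
S(9,8) = 36


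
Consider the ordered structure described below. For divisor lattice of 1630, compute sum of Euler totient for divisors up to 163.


Divisors of 1630 up to 163: [1, 2, 5, 10, 163]
phi values: [1, 1, 4, 4, 162]
Sum = 172


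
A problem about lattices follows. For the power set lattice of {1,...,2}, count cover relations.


A cover relation a -< b holds when a < b with no c strictly between.
Cover relations:
  {} -< {1}
  {} -< {2}
  {1} -< {1,2}
  {2} -< {1,2}
Total: 4


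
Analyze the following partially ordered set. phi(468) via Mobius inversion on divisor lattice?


phi(n) = n * prod_{p|n} (1 - 1/p).
Prime divisors of 468: [2, 3, 13]
phi(468) = 468 * (1 - 1/2) * (1 - 1/3) * (1 - 1/13)
phi(468) = 144


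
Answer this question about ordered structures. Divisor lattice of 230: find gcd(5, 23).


In a divisor lattice, meet = gcd (greatest common divisor).
By Euclidean algorithm or factoring: gcd(5,23) = 1


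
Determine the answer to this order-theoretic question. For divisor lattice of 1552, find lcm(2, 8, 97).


In a divisor lattice, join = lcm (least common multiple).
Compute lcm iteratively: start with first element, then lcm(current, next).
Elements: [2, 8, 97]
lcm(2,8) = 8
lcm(8,97) = 776
Final lcm = 776


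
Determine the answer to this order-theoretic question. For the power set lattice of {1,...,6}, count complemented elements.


An element a is complemented if some b has a meet b = bottom, a join b = top.
every subset A has complement S\A, so all elements are complemented.
Complemented elements: {}, {1}, {2}, {3}, {4}, {5}, ... (58 more)
Count: 64


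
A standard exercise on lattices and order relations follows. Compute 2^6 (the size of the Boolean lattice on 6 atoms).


Power set = 2^n.
2^6 = 64


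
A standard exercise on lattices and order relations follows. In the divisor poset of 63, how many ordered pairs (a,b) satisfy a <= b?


The order relation is {(a,b) : a <= b}, reflexive so it includes (a,a).
Examples: (1,1), (1,21), (1,3), (1,63), (1,7), ...
Total ordered pairs: 18


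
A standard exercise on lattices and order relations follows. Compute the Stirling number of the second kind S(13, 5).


S(n,k) = k*S(n-1,k) + S(n-1,k-1).
S(12,5) = 1379400, S(12,4) = 611501
S(13,5) = 5*1379400 + 611501 = 6897000 + 611501
S(13,5) = 7508501


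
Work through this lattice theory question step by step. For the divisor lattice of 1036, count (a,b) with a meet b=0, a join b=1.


Complement pair (a,b): a meet b = bottom, a join b = top.
Here: gcd(a,b)=1 and lcm(a,b)=1036, i.e. a*b=1036 with a,b coprime.
Pairs found: (1,1036), (4,259), (7,148), (28,37), ... (4 more)
Total ordered pairs: 8


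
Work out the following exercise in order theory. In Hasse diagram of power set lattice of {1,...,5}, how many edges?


A cover relation a -< b holds when a < b with no c strictly between.
Cover relations:
  {} -< {1}
  {} -< {2}
  {} -< {3}
  {} -< {4}
  {} -< {5}
  {1} -< {1,2}
  {1} -< {1,3}
  {1} -< {1,4}
  ...72 more
Total: 80


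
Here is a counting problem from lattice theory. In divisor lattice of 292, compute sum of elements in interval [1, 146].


Interval [1,146] in divisors of 292: [1, 2, 73, 146]
Sum = 222


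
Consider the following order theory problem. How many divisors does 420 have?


Divisors of 420: [1, 2, 3, 4, 5, 6, 7, 10, 12, 14, 15, 20, 21, 28, 30, 35, 42, 60, 70, 84, 105, 140, 210, 420]
Count: 24


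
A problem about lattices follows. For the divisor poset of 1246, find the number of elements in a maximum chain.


A chain is a totally ordered subset; we count the number of elements in a maximum chain.
Compute, for each element x, the size of the longest chain ending at x:
  1: 1
  2: 2
  7: 2
  89: 2
  14: 3
  178: 3
  ...
A maximum chain: 1 < 2 < 14 < 1246
Number of elements in the longest chain: 4


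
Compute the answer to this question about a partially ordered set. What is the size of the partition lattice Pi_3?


B(n) = number of set partitions of an n-element set.
B(n) satisfies the recurrence: B(n+1) = sum_k C(n,k)*B(k).
B(3) = 5


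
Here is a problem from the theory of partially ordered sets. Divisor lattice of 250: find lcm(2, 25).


In a divisor lattice, join = lcm (least common multiple).
gcd(2,25) = 1
lcm(2,25) = 2*25/gcd = 50/1 = 50


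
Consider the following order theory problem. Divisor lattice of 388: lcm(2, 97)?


Join=lcm.
gcd(2,97)=1
lcm=194


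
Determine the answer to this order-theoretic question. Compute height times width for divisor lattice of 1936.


Height = length of longest chain minus 1; width = size of largest antichain.
A maximum chain: 1 | 11 | 121 | 242 | 484 | 968 | 1936  (height 6).
A maximum antichain: {4, 22, 121}  (width 3).
Product = 6 * 3 = 18


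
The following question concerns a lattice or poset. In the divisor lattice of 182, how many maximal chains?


A maximal chain goes from the minimum element to a maximal element via cover relations.
Counting all min-to-max paths in the cover graph.
Total maximal chains: 6


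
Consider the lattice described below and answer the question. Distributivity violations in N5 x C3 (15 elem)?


Distributive law: a ^ (b v c) = (a ^ b) v (a ^ c).
Check all 15^3 = 3375 ordered triples (a,b,c).
  e.g. a=(b,0), b=(a,0), c=(c,0): lhs=(b,0) != rhs=(a,0)
  e.g. a=(b,0), b=(a,0), c=(c,1): lhs=(b,0) != rhs=(a,0)
Total violating triples: 54


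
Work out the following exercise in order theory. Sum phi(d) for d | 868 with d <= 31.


Divisors of 868 up to 31: [1, 2, 4, 7, 14, 28, 31]
phi values: [1, 1, 2, 6, 6, 12, 30]
Sum = 58


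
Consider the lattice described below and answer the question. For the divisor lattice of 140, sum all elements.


sigma(n) = sum of divisors.
Divisors of 140: [1, 2, 4, 5, 7, 10, 14, 20, 28, 35, 70, 140]
Sum = 336


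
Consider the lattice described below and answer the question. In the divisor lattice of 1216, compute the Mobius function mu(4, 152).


In a divisor lattice, mu(a,b) = mu(b/a) where mu is the classical Mobius function.
b/a = 152/4 = 38
Prime factorization of 38: primes [2, 19]
38 is squarefree with 2 prime factor(s), so mu(38) = (-1)^2 = 1


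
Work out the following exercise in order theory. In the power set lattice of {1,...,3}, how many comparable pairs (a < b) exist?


A comparable pair {a,b} has a < b or b < a in the order.
Count unordered pairs where one element is strictly below the other.
Examples: {{},{1}}, {{},{2}}, {{},{3}}, {{},{1,2}}, ...
Total comparable pairs: 19


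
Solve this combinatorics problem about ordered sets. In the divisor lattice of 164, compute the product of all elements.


Divisors of 164: [1, 2, 4, 41, 82, 164]
Product = n^(d(n)/2) = 164^(6/2)
Product = 4410944


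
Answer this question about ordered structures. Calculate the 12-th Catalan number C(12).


C(n) = C(2n, n) / (n+1).
C(24, 12) = 2704156
C(12) = 2704156 / 13 = 208012


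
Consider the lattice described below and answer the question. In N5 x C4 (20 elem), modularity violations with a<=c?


Modular law: if a <= c then a v (b ^ c) = (a v b) ^ c.
Check all triples (a,b,c) with a <= c among 20 elements.
  e.g. a=(a,0), b=(c,0), c=(b,0): lhs=(a,0) != rhs=(b,0)
  e.g. a=(a,0), b=(c,1), c=(b,0): lhs=(a,0) != rhs=(b,0)
Total violating triples: 40


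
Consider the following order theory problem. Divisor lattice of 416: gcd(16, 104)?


Meet=gcd.
gcd(16,104)=8


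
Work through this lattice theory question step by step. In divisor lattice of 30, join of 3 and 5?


In a divisor lattice, join = lcm (least common multiple).
gcd(3,5) = 1
lcm(3,5) = 3*5/gcd = 15/1 = 15


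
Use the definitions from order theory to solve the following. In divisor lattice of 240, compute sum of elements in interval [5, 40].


Interval [5,40] in divisors of 240: [5, 10, 20, 40]
Sum = 75


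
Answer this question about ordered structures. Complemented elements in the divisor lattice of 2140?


An element a is complemented if some b has a meet b = bottom, a join b = top.
a is complemented iff gcd(a, n/a)=1, i.e. a is a unitary divisor of 2140.
Complemented elements: 1, 4, 5, 20, 107, 428, ... (2 more)
Count: 8


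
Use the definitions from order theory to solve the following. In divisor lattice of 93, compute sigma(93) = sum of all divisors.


sigma(n) = sum of divisors.
Divisors of 93: [1, 3, 31, 93]
Sum = 128


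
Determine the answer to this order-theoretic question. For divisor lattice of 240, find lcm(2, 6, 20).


In a divisor lattice, join = lcm (least common multiple).
Compute lcm iteratively: start with first element, then lcm(current, next).
Elements: [2, 6, 20]
lcm(2,6) = 6
lcm(6,20) = 60
Final lcm = 60


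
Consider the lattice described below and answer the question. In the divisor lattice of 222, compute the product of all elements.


Divisors of 222: [1, 2, 3, 6, 37, 74, 111, 222]
Product = n^(d(n)/2) = 222^(8/2)
Product = 2428912656


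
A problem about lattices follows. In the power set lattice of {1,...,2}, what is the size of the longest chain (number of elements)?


A chain is a totally ordered subset; we count the number of elements in a maximum chain.
Compute, for each element x, the size of the longest chain ending at x:
  {}: 1
  {1}: 2
  {2}: 2
  {1,2}: 3
A maximum chain: {} < {1} < {1,2}
Number of elements in the longest chain: 3


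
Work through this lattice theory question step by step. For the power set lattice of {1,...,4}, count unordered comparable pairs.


A comparable pair {a,b} has a < b or b < a in the order.
Count unordered pairs where one element is strictly below the other.
Examples: {{},{1}}, {{},{2}}, {{},{3}}, {{},{4}}, ...
Total comparable pairs: 65


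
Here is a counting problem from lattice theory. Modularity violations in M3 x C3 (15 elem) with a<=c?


Modular law: if a <= c then a v (b ^ c) = (a v b) ^ c.
Check all triples (a,b,c) with a <= c among 15 elements.
This lattice is modular (diamonds M_m and their chain-products are modular).
Total violating triples: 0


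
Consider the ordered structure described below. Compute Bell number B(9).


B(n) = number of set partitions of an n-element set.
B(n) satisfies the recurrence: B(n+1) = sum_k C(n,k)*B(k).
B(9) = 21147


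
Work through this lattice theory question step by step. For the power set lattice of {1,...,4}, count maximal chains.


A maximal chain goes from the minimum element to a maximal element via cover relations.
Counting all min-to-max paths in the cover graph.
Total maximal chains: 24


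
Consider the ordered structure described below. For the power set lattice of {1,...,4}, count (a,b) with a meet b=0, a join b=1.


Complement pair (a,b): a meet b = bottom, a join b = top.
Here: A intersect B = {} and A union B = {1,...,4}.
Pairs found: ({},{1,2,3,4}), ({1},{2,3,4}), ({2},{1,3,4}), ({3},{1,2,4}), ... (12 more)
Total ordered pairs: 16


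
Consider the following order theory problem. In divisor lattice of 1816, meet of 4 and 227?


In a divisor lattice, meet = gcd (greatest common divisor).
By Euclidean algorithm or factoring: gcd(4,227) = 1


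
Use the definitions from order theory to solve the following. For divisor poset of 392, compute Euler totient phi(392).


phi(n) = n * prod_{p|n} (1 - 1/p).
Prime divisors of 392: [2, 7]
phi(392) = 392 * (1 - 1/2) * (1 - 1/7)
phi(392) = 168


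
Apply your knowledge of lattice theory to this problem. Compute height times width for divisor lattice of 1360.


Height = length of longest chain minus 1; width = size of largest antichain.
A maximum chain: 1 | 17 | 85 | 170 | 340 | 680 | 1360  (height 6).
A maximum antichain: {4, 10, 34, 85}  (width 4).
Product = 6 * 4 = 24


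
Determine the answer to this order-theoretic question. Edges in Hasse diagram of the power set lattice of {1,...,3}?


A cover relation a -< b holds when a < b with no c strictly between.
Cover relations:
  {} -< {1}
  {} -< {2}
  {} -< {3}
  {1} -< {1,2}
  {1} -< {1,3}
  {2} -< {1,2}
  {2} -< {2,3}
  {3} -< {1,3}
  ...4 more
Total: 12


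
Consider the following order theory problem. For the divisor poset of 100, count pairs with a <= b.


The order relation is {(a,b) : a <= b}, reflexive so it includes (a,a).
Examples: (1,1), (1,10), (1,100), (1,2), (1,20), ...
Total ordered pairs: 36


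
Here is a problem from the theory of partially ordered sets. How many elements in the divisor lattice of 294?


Divisors of 294: [1, 2, 3, 6, 7, 14, 21, 42, 49, 98, 147, 294]
Count: 12


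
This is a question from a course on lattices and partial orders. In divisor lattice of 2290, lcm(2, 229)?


Join=lcm.
gcd(2,229)=1
lcm=458


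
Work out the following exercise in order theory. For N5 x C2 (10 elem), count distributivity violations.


Distributive law: a ^ (b v c) = (a ^ b) v (a ^ c).
Check all 10^3 = 1000 ordered triples (a,b,c).
  e.g. a=(b,0), b=(a,0), c=(c,0): lhs=(b,0) != rhs=(a,0)
  e.g. a=(b,0), b=(a,0), c=(c,1): lhs=(b,0) != rhs=(a,0)
Total violating triples: 16


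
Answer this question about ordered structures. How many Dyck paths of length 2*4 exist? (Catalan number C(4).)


C(n) = C(2n, n) / (n+1).
C(8, 4) = 70
C(4) = 70 / 5 = 14


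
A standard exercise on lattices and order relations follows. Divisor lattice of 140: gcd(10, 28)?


Meet=gcd.
gcd(10,28)=2


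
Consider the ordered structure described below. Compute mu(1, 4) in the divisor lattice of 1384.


In a divisor lattice, mu(a,b) = mu(b/a) where mu is the classical Mobius function.
b/a = 4/1 = 4
Prime factorization of 4: primes [2]
4 is not squarefree, so mu(4) = 0


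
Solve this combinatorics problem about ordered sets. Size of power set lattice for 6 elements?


Power set = 2^n.
2^6 = 64


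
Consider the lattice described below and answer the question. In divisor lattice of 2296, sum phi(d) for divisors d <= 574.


Divisors of 2296 up to 574: [1, 2, 4, 7, 8, 14, 28, 41, 56, 82, 164, 287, 328, 574]
phi values: [1, 1, 2, 6, 4, 6, 12, 40, 24, 40, 80, 240, 160, 240]
Sum = 856


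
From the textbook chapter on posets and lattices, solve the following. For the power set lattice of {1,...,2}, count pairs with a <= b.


The order relation is {(a,b) : a <= b}, reflexive so it includes (a,a).
Examples: ({},{}), ({},{1,2}), ({},{1}), ({},{2}), ({1,2},{1,2}), ...
Total ordered pairs: 9


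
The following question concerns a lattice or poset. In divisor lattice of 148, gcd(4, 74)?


Meet=gcd.
gcd(4,74)=2


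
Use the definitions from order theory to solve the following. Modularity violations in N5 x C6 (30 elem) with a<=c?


Modular law: if a <= c then a v (b ^ c) = (a v b) ^ c.
Check all triples (a,b,c) with a <= c among 30 elements.
  e.g. a=(a,0), b=(c,0), c=(b,0): lhs=(a,0) != rhs=(b,0)
  e.g. a=(a,0), b=(c,1), c=(b,0): lhs=(a,0) != rhs=(b,0)
Total violating triples: 126


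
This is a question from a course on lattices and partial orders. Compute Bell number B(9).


B(n) = number of set partitions of an n-element set.
B(n) satisfies the recurrence: B(n+1) = sum_k C(n,k)*B(k).
B(9) = 21147


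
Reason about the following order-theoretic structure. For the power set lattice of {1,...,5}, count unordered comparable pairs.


A comparable pair {a,b} has a < b or b < a in the order.
Count unordered pairs where one element is strictly below the other.
Examples: {{},{1}}, {{},{2}}, {{},{3}}, {{},{4}}, ...
Total comparable pairs: 211


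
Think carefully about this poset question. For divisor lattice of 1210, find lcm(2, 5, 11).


In a divisor lattice, join = lcm (least common multiple).
Compute lcm iteratively: start with first element, then lcm(current, next).
Elements: [2, 5, 11]
lcm(2,5) = 10
lcm(10,11) = 110
Final lcm = 110


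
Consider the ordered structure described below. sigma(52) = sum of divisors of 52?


sigma(n) = sum of divisors.
Divisors of 52: [1, 2, 4, 13, 26, 52]
Sum = 98


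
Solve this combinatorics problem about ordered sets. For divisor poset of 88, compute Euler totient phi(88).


phi(n) = n * prod_{p|n} (1 - 1/p).
Prime divisors of 88: [2, 11]
phi(88) = 88 * (1 - 1/2) * (1 - 1/11)
phi(88) = 40


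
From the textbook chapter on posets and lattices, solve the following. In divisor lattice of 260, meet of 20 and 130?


In a divisor lattice, meet = gcd (greatest common divisor).
By Euclidean algorithm or factoring: gcd(20,130) = 10


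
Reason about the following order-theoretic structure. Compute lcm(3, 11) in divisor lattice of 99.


In a divisor lattice, join = lcm (least common multiple).
gcd(3,11) = 1
lcm(3,11) = 3*11/gcd = 33/1 = 33


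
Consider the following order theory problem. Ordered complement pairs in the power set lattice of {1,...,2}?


Complement pair (a,b): a meet b = bottom, a join b = top.
Here: A intersect B = {} and A union B = {1,...,2}.
Pairs found: ({},{1,2}), ({1},{2}), ({2},{1}), ({1,2},{})
Total ordered pairs: 4


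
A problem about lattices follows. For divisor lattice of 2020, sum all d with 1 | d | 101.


Interval [1,101] in divisors of 2020: [1, 101]
Sum = 102


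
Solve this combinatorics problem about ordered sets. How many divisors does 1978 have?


Divisors of 1978: [1, 2, 23, 43, 46, 86, 989, 1978]
Count: 8


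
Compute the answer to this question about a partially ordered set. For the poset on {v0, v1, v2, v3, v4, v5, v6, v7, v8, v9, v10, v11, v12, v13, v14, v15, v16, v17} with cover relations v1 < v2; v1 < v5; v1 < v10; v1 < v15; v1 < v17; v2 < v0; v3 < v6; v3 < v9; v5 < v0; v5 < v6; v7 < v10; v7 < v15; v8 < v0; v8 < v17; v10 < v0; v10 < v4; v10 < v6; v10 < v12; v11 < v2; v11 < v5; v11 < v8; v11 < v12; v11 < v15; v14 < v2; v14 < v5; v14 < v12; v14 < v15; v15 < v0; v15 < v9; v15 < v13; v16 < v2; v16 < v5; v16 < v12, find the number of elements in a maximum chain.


A chain is a totally ordered subset; we count the number of elements in a maximum chain.
Compute, for each element x, the size of the longest chain ending at x:
  v1: 1
  v3: 1
  v7: 1
  v11: 1
  v14: 1
  v16: 1
  ...
A maximum chain: v1 < v2 < v0
Number of elements in the longest chain: 3


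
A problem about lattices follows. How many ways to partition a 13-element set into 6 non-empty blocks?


S(n,k) = k*S(n-1,k) + S(n-1,k-1).
S(12,6) = 1323652, S(12,5) = 1379400
S(13,6) = 6*1323652 + 1379400 = 7941912 + 1379400
S(13,6) = 9321312


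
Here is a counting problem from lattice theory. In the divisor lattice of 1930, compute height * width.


Height = length of longest chain minus 1; width = size of largest antichain.
A maximum chain: 1 | 193 | 965 | 1930  (height 3).
A maximum antichain: {2, 5, 193}  (width 3).
Product = 3 * 3 = 9


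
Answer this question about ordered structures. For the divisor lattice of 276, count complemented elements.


An element a is complemented if some b has a meet b = bottom, a join b = top.
a is complemented iff gcd(a, n/a)=1, i.e. a is a unitary divisor of 276.
Complemented elements: 1, 3, 4, 12, 23, 69, ... (2 more)
Count: 8


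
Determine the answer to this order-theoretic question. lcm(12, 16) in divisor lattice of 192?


Join=lcm.
gcd(12,16)=4
lcm=48


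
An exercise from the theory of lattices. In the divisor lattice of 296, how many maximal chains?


A maximal chain goes from the minimum element to a maximal element via cover relations.
Counting all min-to-max paths in the cover graph.
Total maximal chains: 4


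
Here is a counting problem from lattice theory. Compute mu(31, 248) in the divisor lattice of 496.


In a divisor lattice, mu(a,b) = mu(b/a) where mu is the classical Mobius function.
b/a = 248/31 = 8
Prime factorization of 8: primes [2]
8 is not squarefree, so mu(8) = 0


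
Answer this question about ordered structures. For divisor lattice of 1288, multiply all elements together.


Divisors of 1288: [1, 2, 4, 7, 8, 14, 23, 28, 46, 56, 92, 161, 184, 322, 644, 1288]
Product = n^(d(n)/2) = 1288^(16/2)
Product = 7574027963090657918058496


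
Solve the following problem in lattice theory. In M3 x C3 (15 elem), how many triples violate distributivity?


Distributive law: a ^ (b v c) = (a ^ b) v (a ^ c).
Check all 15^3 = 3375 ordered triples (a,b,c).
  e.g. a=(a1,0), b=(a2,0), c=(a3,0): lhs=(a1,0) != rhs=(0,0)
  e.g. a=(a1,0), b=(a2,0), c=(a3,1): lhs=(a1,0) != rhs=(0,0)
Total violating triples: 162


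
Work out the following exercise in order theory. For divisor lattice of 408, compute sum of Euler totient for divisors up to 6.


Divisors of 408 up to 6: [1, 2, 3, 4, 6]
phi values: [1, 1, 2, 2, 2]
Sum = 8


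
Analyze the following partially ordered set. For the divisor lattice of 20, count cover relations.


A cover relation a -< b holds when a < b with no c strictly between.
Cover relations:
  1 -< 2
  1 -< 5
  2 -< 4
  2 -< 10
  4 -< 20
  5 -< 10
  10 -< 20
Total: 7


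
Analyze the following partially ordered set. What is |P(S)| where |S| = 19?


Power set = 2^n.
2^19 = 524288


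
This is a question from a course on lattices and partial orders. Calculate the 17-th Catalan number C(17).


C(n) = C(2n, n) / (n+1).
C(34, 17) = 2333606220
C(17) = 2333606220 / 18 = 129644790


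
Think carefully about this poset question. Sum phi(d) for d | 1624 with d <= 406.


Divisors of 1624 up to 406: [1, 2, 4, 7, 8, 14, 28, 29, 56, 58, 116, 203, 232, 406]
phi values: [1, 1, 2, 6, 4, 6, 12, 28, 24, 28, 56, 168, 112, 168]
Sum = 616


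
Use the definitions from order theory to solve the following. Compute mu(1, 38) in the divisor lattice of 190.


In a divisor lattice, mu(a,b) = mu(b/a) where mu is the classical Mobius function.
b/a = 38/1 = 38
Prime factorization of 38: primes [2, 19]
38 is squarefree with 2 prime factor(s), so mu(38) = (-1)^2 = 1


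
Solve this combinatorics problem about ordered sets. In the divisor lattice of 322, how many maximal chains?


A maximal chain goes from the minimum element to a maximal element via cover relations.
Counting all min-to-max paths in the cover graph.
Total maximal chains: 6


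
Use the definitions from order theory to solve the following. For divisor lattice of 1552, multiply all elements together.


Divisors of 1552: [1, 2, 4, 8, 16, 97, 194, 388, 776, 1552]
Product = n^(d(n)/2) = 1552^(10/2)
Product = 9004478897324032


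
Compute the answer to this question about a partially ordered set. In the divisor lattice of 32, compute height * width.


Height = length of longest chain minus 1; width = size of largest antichain.
A maximum chain: 1 | 2 | 4 | 8 | 16 | 32  (height 5).
A maximum antichain: {1}  (width 1).
Product = 5 * 1 = 5


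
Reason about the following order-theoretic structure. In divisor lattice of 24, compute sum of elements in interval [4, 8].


Interval [4,8] in divisors of 24: [4, 8]
Sum = 12


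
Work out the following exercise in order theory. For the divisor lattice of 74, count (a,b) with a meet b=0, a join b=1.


Complement pair (a,b): a meet b = bottom, a join b = top.
Here: gcd(a,b)=1 and lcm(a,b)=74, i.e. a*b=74 with a,b coprime.
Pairs found: (1,74), (2,37), (37,2), (74,1)
Total ordered pairs: 4


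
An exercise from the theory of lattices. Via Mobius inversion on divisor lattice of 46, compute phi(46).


phi(n) = n * prod_{p|n} (1 - 1/p).
Prime divisors of 46: [2, 23]
phi(46) = 46 * (1 - 1/2) * (1 - 1/23)
phi(46) = 22


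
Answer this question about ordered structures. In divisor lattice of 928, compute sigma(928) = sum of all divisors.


sigma(n) = sum of divisors.
Divisors of 928: [1, 2, 4, 8, 16, 29, 32, 58, 116, 232, 464, 928]
Sum = 1890


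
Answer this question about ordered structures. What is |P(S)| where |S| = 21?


Power set = 2^n.
2^21 = 2097152


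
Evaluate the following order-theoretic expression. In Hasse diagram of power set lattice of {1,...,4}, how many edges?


A cover relation a -< b holds when a < b with no c strictly between.
Cover relations:
  {} -< {1}
  {} -< {2}
  {} -< {3}
  {} -< {4}
  {1} -< {1,2}
  {1} -< {1,3}
  {1} -< {1,4}
  {2} -< {1,2}
  ...24 more
Total: 32


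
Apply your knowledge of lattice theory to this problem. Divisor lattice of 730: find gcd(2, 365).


In a divisor lattice, meet = gcd (greatest common divisor).
By Euclidean algorithm or factoring: gcd(2,365) = 1


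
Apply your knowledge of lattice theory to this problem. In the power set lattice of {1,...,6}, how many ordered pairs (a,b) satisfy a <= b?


The order relation is {(a,b) : a <= b}, reflexive so it includes (a,a).
Examples: ({},{}), ({},{1,2}), ({},{1,2,3}), ({},{1,2,3,4}), ({},{1,2,3,4,5}), ...
Total ordered pairs: 729


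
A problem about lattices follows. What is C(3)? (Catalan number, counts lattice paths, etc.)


C(n) = C(2n, n) / (n+1).
C(6, 3) = 20
C(3) = 20 / 4 = 5


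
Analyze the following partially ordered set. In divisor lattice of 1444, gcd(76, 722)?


Meet=gcd.
gcd(76,722)=38


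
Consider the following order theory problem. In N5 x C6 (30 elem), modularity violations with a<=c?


Modular law: if a <= c then a v (b ^ c) = (a v b) ^ c.
Check all triples (a,b,c) with a <= c among 30 elements.
  e.g. a=(a,0), b=(c,0), c=(b,0): lhs=(a,0) != rhs=(b,0)
  e.g. a=(a,0), b=(c,1), c=(b,0): lhs=(a,0) != rhs=(b,0)
Total violating triples: 126


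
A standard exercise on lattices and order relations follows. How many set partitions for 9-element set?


B(n) = number of set partitions of an n-element set.
B(n) satisfies the recurrence: B(n+1) = sum_k C(n,k)*B(k).
B(9) = 21147


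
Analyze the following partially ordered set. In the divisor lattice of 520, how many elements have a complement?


An element a is complemented if some b has a meet b = bottom, a join b = top.
a is complemented iff gcd(a, n/a)=1, i.e. a is a unitary divisor of 520.
Complemented elements: 1, 5, 8, 13, 40, 65, ... (2 more)
Count: 8


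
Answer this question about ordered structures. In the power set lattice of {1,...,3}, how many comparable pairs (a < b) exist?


A comparable pair {a,b} has a < b or b < a in the order.
Count unordered pairs where one element is strictly below the other.
Examples: {{},{1}}, {{},{2}}, {{},{3}}, {{},{1,2}}, ...
Total comparable pairs: 19


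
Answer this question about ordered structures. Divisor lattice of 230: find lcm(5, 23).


In a divisor lattice, join = lcm (least common multiple).
gcd(5,23) = 1
lcm(5,23) = 5*23/gcd = 115/1 = 115


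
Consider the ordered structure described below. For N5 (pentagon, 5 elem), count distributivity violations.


Distributive law: a ^ (b v c) = (a ^ b) v (a ^ c).
Check all 5^3 = 125 ordered triples (a,b,c).
  e.g. a=b, b=a, c=c: lhs=b != rhs=a
  e.g. a=b, b=c, c=a: lhs=b != rhs=a
Total violating triples: 2


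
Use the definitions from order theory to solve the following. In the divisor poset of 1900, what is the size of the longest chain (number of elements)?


A chain is a totally ordered subset; we count the number of elements in a maximum chain.
Compute, for each element x, the size of the longest chain ending at x:
  1: 1
  2: 2
  5: 2
  19: 2
  4: 3
  25: 3
  ...
A maximum chain: 1 < 2 < 4 < 20 < 100 < 1900
Number of elements in the longest chain: 6


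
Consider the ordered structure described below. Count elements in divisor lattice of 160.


Divisors of 160: [1, 2, 4, 5, 8, 10, 16, 20, 32, 40, 80, 160]
Count: 12


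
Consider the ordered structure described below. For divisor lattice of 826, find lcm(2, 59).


In a divisor lattice, join = lcm (least common multiple).
Compute lcm iteratively: start with first element, then lcm(current, next).
Elements: [2, 59]
lcm(2,59) = 118
Final lcm = 118


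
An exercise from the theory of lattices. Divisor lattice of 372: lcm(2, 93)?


Join=lcm.
gcd(2,93)=1
lcm=186


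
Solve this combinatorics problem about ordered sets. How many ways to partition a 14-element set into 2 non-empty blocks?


S(n,k) = k*S(n-1,k) + S(n-1,k-1).
S(13,2) = 4095, S(13,1) = 1
S(14,2) = 2*4095 + 1 = 8190 + 1
S(14,2) = 8191


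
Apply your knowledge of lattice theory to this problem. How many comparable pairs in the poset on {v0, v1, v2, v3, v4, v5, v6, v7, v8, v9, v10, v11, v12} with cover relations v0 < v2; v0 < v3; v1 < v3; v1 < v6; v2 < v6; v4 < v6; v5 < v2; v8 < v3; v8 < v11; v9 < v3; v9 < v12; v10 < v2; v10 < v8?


A comparable pair {a,b} has a < b or b < a in the order.
Count unordered pairs where one element is strictly below the other.
Examples: {v0,v2}, {v0,v3}, {v0,v6}, {v1,v3}, ...
Total comparable pairs: 18


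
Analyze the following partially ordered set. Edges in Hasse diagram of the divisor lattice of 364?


A cover relation a -< b holds when a < b with no c strictly between.
Cover relations:
  1 -< 2
  1 -< 7
  1 -< 13
  2 -< 4
  2 -< 14
  2 -< 26
  4 -< 28
  4 -< 52
  ...12 more
Total: 20


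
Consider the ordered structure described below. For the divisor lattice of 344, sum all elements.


sigma(n) = sum of divisors.
Divisors of 344: [1, 2, 4, 8, 43, 86, 172, 344]
Sum = 660


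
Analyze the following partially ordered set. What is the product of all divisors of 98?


Divisors of 98: [1, 2, 7, 14, 49, 98]
Product = n^(d(n)/2) = 98^(6/2)
Product = 941192


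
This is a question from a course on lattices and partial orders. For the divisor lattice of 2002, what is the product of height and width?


Height = length of longest chain minus 1; width = size of largest antichain.
A maximum chain: 1 | 13 | 143 | 1001 | 2002  (height 4).
A maximum antichain: {14, 22, 26, 77, 91, 143}  (width 6).
Product = 4 * 6 = 24


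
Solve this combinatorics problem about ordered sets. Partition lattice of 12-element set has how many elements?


B(n) = number of set partitions of an n-element set.
B(n) satisfies the recurrence: B(n+1) = sum_k C(n,k)*B(k).
B(12) = 4213597


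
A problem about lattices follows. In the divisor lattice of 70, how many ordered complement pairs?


Complement pair (a,b): a meet b = bottom, a join b = top.
Here: gcd(a,b)=1 and lcm(a,b)=70, i.e. a*b=70 with a,b coprime.
Pairs found: (1,70), (2,35), (5,14), (7,10), ... (4 more)
Total ordered pairs: 8


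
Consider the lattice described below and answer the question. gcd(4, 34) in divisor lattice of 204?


Meet=gcd.
gcd(4,34)=2


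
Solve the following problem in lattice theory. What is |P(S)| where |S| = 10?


Power set = 2^n.
2^10 = 1024


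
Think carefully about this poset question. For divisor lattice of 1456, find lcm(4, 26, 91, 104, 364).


In a divisor lattice, join = lcm (least common multiple).
Compute lcm iteratively: start with first element, then lcm(current, next).
Elements: [4, 26, 91, 104, 364]
lcm(4,26) = 52
lcm(52,91) = 364
lcm(364,104) = 728
lcm(728,364) = 728
Final lcm = 728


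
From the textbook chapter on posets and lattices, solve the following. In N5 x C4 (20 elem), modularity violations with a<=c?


Modular law: if a <= c then a v (b ^ c) = (a v b) ^ c.
Check all triples (a,b,c) with a <= c among 20 elements.
  e.g. a=(a,0), b=(c,0), c=(b,0): lhs=(a,0) != rhs=(b,0)
  e.g. a=(a,0), b=(c,1), c=(b,0): lhs=(a,0) != rhs=(b,0)
Total violating triples: 40


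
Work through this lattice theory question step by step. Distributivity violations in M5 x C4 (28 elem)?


Distributive law: a ^ (b v c) = (a ^ b) v (a ^ c).
Check all 28^3 = 21952 ordered triples (a,b,c).
  e.g. a=(a1,0), b=(a2,0), c=(a3,0): lhs=(a1,0) != rhs=(0,0)
  e.g. a=(a1,0), b=(a2,0), c=(a3,1): lhs=(a1,0) != rhs=(0,0)
Total violating triples: 3840


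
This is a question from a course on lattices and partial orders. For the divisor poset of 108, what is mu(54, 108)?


In a divisor lattice, mu(a,b) = mu(b/a) where mu is the classical Mobius function.
b/a = 108/54 = 2
Prime factorization of 2: primes [2]
2 is squarefree with 1 prime factor(s), so mu(2) = (-1)^1 = -1


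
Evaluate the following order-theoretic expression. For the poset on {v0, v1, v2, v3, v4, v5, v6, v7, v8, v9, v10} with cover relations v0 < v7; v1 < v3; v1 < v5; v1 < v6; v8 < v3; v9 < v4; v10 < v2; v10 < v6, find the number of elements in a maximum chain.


A chain is a totally ordered subset; we count the number of elements in a maximum chain.
Compute, for each element x, the size of the longest chain ending at x:
  v0: 1
  v1: 1
  v8: 1
  v9: 1
  v10: 1
  v2: 2
  ...
A maximum chain: v10 < v2
Number of elements in the longest chain: 2


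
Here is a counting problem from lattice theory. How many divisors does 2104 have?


Divisors of 2104: [1, 2, 4, 8, 263, 526, 1052, 2104]
Count: 8


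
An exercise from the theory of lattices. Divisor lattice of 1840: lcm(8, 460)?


Join=lcm.
gcd(8,460)=4
lcm=920


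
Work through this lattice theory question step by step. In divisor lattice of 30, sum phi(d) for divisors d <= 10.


Divisors of 30 up to 10: [1, 2, 3, 5, 6, 10]
phi values: [1, 1, 2, 4, 2, 4]
Sum = 14


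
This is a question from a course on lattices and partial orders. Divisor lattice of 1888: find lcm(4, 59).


In a divisor lattice, join = lcm (least common multiple).
gcd(4,59) = 1
lcm(4,59) = 4*59/gcd = 236/1 = 236


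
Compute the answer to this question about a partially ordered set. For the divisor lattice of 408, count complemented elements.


An element a is complemented if some b has a meet b = bottom, a join b = top.
a is complemented iff gcd(a, n/a)=1, i.e. a is a unitary divisor of 408.
Complemented elements: 1, 3, 8, 17, 24, 51, ... (2 more)
Count: 8


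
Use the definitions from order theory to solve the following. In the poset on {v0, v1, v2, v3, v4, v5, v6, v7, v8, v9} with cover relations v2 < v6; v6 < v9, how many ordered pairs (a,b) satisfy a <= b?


The order relation is {(a,b) : a <= b}, reflexive so it includes (a,a).
Examples: (v0,v0), (v1,v1), (v2,v2), (v2,v6), (v2,v9), ...
Total ordered pairs: 13


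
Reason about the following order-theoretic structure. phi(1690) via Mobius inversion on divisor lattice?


phi(n) = n * prod_{p|n} (1 - 1/p).
Prime divisors of 1690: [2, 5, 13]
phi(1690) = 1690 * (1 - 1/2) * (1 - 1/5) * (1 - 1/13)
phi(1690) = 624


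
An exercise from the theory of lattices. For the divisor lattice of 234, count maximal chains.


A maximal chain goes from the minimum element to a maximal element via cover relations.
Counting all min-to-max paths in the cover graph.
Total maximal chains: 12


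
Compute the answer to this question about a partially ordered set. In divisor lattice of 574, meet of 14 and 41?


In a divisor lattice, meet = gcd (greatest common divisor).
By Euclidean algorithm or factoring: gcd(14,41) = 1


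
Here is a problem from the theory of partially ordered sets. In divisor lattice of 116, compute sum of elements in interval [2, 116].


Interval [2,116] in divisors of 116: [2, 4, 58, 116]
Sum = 180


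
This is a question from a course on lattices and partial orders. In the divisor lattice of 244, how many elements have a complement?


An element a is complemented if some b has a meet b = bottom, a join b = top.
a is complemented iff gcd(a, n/a)=1, i.e. a is a unitary divisor of 244.
Complemented elements: 1, 4, 61, 244
Count: 4


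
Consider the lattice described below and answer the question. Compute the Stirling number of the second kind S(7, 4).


S(n,k) = k*S(n-1,k) + S(n-1,k-1).
S(6,4) = 65, S(6,3) = 90
S(7,4) = 4*65 + 90 = 260 + 90
S(7,4) = 350


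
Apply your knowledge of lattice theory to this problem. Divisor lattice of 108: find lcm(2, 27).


In a divisor lattice, join = lcm (least common multiple).
gcd(2,27) = 1
lcm(2,27) = 2*27/gcd = 54/1 = 54


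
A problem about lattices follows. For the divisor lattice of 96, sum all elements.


sigma(n) = sum of divisors.
Divisors of 96: [1, 2, 3, 4, 6, 8, 12, 16, 24, 32, 48, 96]
Sum = 252


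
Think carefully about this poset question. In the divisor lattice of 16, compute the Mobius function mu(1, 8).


In a divisor lattice, mu(a,b) = mu(b/a) where mu is the classical Mobius function.
b/a = 8/1 = 8
Prime factorization of 8: primes [2]
8 is not squarefree, so mu(8) = 0


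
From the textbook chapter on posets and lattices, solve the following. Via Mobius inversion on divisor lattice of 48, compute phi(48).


phi(n) = n * prod_{p|n} (1 - 1/p).
Prime divisors of 48: [2, 3]
phi(48) = 48 * (1 - 1/2) * (1 - 1/3)
phi(48) = 16


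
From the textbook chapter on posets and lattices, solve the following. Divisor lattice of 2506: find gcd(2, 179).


In a divisor lattice, meet = gcd (greatest common divisor).
By Euclidean algorithm or factoring: gcd(2,179) = 1


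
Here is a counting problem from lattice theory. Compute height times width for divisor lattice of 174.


Height = length of longest chain minus 1; width = size of largest antichain.
A maximum chain: 1 | 29 | 87 | 174  (height 3).
A maximum antichain: {2, 3, 29}  (width 3).
Product = 3 * 3 = 9


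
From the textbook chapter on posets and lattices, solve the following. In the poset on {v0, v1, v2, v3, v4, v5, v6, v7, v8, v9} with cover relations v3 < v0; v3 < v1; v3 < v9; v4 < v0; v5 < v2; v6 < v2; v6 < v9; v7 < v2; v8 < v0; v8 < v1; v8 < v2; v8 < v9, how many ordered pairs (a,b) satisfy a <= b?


The order relation is {(a,b) : a <= b}, reflexive so it includes (a,a).
Examples: (v0,v0), (v1,v1), (v2,v2), (v3,v0), (v3,v1), ...
Total ordered pairs: 22


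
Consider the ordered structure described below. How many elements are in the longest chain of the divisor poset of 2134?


A chain is a totally ordered subset; we count the number of elements in a maximum chain.
Compute, for each element x, the size of the longest chain ending at x:
  1: 1
  2: 2
  11: 2
  97: 2
  22: 3
  194: 3
  ...
A maximum chain: 1 < 2 < 22 < 2134
Number of elements in the longest chain: 4


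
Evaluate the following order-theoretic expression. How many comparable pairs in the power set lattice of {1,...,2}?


A comparable pair {a,b} has a < b or b < a in the order.
Count unordered pairs where one element is strictly below the other.
Examples: {{},{1}}, {{},{2}}, {{},{1,2}}, {{1},{1,2}}, ...
Total comparable pairs: 5
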